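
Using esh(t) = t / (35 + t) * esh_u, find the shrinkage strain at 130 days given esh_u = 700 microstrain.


esh(130) = 130 / (35 + 130) * 700
= 130 / 165 * 700
= 551.5 microstrain

551.5


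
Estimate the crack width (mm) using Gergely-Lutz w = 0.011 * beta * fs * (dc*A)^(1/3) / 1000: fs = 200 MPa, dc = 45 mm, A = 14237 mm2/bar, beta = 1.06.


w = 0.011 * beta * fs * (dc * A)^(1/3) / 1000
= 0.011 * 1.06 * 200 * (45 * 14237)^(1/3) / 1000
= 0.201 mm

0.201


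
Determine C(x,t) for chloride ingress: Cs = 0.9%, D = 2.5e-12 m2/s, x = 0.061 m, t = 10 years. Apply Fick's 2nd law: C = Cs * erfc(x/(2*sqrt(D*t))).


t_seconds = 10 * 365.25 * 24 * 3600 = 315576000.0 s
arg = 0.061 / (2 * sqrt(2.5e-12 * 315576000.0))
= 1.0859
erfc(1.0859) = 0.1246
C = 0.9 * 0.1246 = 0.1122%

0.1122


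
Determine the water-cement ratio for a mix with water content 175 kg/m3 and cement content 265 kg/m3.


w/c = water / cement
w/c = 175 / 265 = 0.66

0.66


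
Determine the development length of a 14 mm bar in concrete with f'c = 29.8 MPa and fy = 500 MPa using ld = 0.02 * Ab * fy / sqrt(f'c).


Ab = pi * 14^2 / 4 = 153.938 mm2
ld = 0.02 * 153.938 * 500 / sqrt(29.8)
= 282.0 mm

282.0


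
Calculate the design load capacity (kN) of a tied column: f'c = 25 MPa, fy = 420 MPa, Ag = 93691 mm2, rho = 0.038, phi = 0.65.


Ast = rho * Ag = 0.038 * 93691 = 3560.258 mm2
phi*Pn = 0.65 * 0.80 * (0.85 * 25 * (93691 - 3560.258) + 420 * 3560.258) / 1000
= 1773.51 kN

1773.51


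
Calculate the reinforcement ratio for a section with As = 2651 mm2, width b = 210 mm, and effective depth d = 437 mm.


rho = As / (b * d)
= 2651 / (210 * 437)
= 0.0289

0.0289


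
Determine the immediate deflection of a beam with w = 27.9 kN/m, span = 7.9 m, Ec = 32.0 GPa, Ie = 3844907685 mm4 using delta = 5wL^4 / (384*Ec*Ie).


Convert: L = 7.9 m = 7900 mm, Ec = 32.0 GPa = 32000 MPa
delta = 5 * 27.9 * 7900^4 / (384 * 32000 * 3844907685)
= 11.5 mm

11.5


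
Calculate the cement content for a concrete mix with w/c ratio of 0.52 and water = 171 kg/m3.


Cement = water / (w/c)
= 171 / 0.52
= 328.8 kg/m3

328.8


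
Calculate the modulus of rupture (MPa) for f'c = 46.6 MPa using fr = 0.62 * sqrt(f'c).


fr = 0.62 * sqrt(46.6)
= 4.232 MPa

4.232


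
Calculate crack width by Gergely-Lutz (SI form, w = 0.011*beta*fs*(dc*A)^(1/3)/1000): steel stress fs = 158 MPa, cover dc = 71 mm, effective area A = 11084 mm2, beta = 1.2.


w = 0.011 * beta * fs * (dc * A)^(1/3) / 1000
= 0.011 * 1.2 * 158 * (71 * 11084)^(1/3) / 1000
= 0.193 mm

0.193


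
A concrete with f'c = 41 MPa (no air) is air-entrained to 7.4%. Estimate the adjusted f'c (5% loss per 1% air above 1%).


Strength loss = (7.4 - 1) * 5 = 32.0%
f'c = 41 * (1 - 32.0/100)
= 27.88 MPa

27.88


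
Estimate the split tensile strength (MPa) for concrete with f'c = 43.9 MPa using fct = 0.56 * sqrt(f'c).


fct = 0.56 * sqrt(43.9)
= 0.56 * 6.626
= 3.71 MPa

3.71


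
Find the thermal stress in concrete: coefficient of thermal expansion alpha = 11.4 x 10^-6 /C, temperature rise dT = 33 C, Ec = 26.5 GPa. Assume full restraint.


sigma = alpha * dT * Ec
= 11.4e-6 * 33 * 26.5 * 1000
= 9.969 MPa

9.969


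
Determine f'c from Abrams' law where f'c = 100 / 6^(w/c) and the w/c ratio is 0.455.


f'c = 100 / 6^0.455
= 100 / 2.26
= 44.25 MPa

44.25


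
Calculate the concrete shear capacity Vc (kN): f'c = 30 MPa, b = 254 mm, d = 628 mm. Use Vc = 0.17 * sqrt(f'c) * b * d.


Vc = 0.17 * sqrt(30) * 254 * 628 / 1000
= 148.53 kN

148.53


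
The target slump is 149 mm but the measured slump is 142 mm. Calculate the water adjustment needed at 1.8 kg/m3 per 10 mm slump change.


Difference = 149 - 142 = 7 mm
Water adjustment = 7 * 1.8 / 10 = 1.3 kg/m3

1.3


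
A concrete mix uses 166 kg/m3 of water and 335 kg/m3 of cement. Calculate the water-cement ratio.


w/c = water / cement
w/c = 166 / 335 = 0.496

0.496


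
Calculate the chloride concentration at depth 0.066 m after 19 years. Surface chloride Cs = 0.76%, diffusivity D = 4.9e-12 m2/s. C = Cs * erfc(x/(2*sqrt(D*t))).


t_seconds = 19 * 365.25 * 24 * 3600 = 599594400.0 s
arg = 0.066 / (2 * sqrt(4.9e-12 * 599594400.0))
= 0.6088
erfc(0.6088) = 0.3892
C = 0.76 * 0.3892 = 0.2958%

0.2958


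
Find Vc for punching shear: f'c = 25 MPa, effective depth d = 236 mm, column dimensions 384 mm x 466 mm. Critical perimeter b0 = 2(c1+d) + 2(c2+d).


b0 = 2*(384 + 236) + 2*(466 + 236) = 2644 mm
Vc = 0.33 * sqrt(25) * 2644 * 236 / 1000
= 1029.57 kN

1029.57


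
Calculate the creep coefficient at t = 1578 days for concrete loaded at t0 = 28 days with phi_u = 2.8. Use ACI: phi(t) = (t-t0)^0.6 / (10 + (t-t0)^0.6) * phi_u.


dt = 1578 - 28 = 1550
phi = 1550^0.6 / (10 + 1550^0.6) * 2.8
= 2.496

2.496


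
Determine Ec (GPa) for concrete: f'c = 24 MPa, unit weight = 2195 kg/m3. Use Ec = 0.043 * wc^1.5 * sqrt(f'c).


Ec = 0.043 * 2195^1.5 * sqrt(24) / 1000
= 21.66 GPa

21.66


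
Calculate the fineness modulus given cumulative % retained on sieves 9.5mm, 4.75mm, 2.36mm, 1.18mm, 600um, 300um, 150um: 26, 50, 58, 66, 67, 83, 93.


FM = sum(cumulative % retained) / 100
= 443 / 100
= 4.43

4.43


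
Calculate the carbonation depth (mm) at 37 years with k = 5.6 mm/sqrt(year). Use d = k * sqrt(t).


depth = k * sqrt(t)
= 5.6 * sqrt(37)
= 34.06 mm

34.06


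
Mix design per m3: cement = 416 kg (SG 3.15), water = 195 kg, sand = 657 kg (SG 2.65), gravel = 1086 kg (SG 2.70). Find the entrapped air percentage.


Vol cement = 416 / (3.15 * 1000) = 0.132063 m3
Vol water = 195 / 1000 = 0.195 m3
Vol sand = 657 / (2.65 * 1000) = 0.247925 m3
Vol gravel = 1086 / (2.70 * 1000) = 0.402222 m3
Total solid + water volume = 0.97721 m3
Air = (1 - 0.97721) * 100 = 2.28%

2.28


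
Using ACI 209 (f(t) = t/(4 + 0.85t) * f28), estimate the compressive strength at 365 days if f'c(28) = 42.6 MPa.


f(365) = 365 / (4 + 0.85 * 365) * 42.6
= 365 / 314.25 * 42.6
= 49.48 MPa

49.48


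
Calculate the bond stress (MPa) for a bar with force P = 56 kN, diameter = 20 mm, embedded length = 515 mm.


u = P / (pi * db * ld)
= 56 * 1000 / (pi * 20 * 515)
= 1.731 MPa

1.731


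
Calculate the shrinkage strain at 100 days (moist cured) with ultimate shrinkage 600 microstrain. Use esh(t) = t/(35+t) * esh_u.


esh(100) = 100 / (35 + 100) * 600
= 100 / 135 * 600
= 444.4 microstrain

444.4


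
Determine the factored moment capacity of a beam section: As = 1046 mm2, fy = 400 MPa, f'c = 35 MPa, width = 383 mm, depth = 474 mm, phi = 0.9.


a = As * fy / (0.85 * f'c * b)
= 1046 * 400 / (0.85 * 35 * 383)
= 36.7203 mm
Mn = As * fy * (d - a/2) / 10^6
= 190.6397 kN-m
phi*Mn = 0.9 * 190.6397 = 171.58 kN-m

171.58


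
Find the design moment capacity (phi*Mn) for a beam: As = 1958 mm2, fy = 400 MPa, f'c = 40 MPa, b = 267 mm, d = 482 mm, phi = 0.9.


a = As * fy / (0.85 * f'c * b)
= 1958 * 400 / (0.85 * 40 * 267)
= 86.2745 mm
Mn = As * fy * (d - a/2) / 10^6
= 343.7173 kN-m
phi*Mn = 0.9 * 343.7173 = 309.35 kN-m

309.35


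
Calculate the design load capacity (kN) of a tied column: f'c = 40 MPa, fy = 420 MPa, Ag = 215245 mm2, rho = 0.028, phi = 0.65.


Ast = rho * Ag = 0.028 * 215245 = 6026.86 mm2
phi*Pn = 0.65 * 0.80 * (0.85 * 40 * (215245 - 6026.86) + 420 * 6026.86) / 1000
= 5015.24 kN

5015.24


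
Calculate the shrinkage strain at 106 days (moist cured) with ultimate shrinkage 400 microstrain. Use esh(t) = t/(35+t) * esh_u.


esh(106) = 106 / (35 + 106) * 400
= 106 / 141 * 400
= 300.7 microstrain

300.7


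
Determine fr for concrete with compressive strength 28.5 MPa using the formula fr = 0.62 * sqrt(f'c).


fr = 0.62 * sqrt(28.5)
= 3.31 MPa

3.31


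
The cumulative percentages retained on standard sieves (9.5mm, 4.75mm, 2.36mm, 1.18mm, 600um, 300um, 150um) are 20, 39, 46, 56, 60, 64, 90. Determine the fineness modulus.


FM = sum(cumulative % retained) / 100
= 375 / 100
= 3.75

3.75


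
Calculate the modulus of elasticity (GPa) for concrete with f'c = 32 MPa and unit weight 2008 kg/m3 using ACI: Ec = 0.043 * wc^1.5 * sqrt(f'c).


Ec = 0.043 * 2008^1.5 * sqrt(32) / 1000
= 21.89 GPa

21.89


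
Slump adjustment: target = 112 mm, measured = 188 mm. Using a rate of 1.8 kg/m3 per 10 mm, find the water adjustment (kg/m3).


Difference = 112 - 188 = -76 mm
Water adjustment = -76 * 1.8 / 10 = -13.7 kg/m3

-13.7


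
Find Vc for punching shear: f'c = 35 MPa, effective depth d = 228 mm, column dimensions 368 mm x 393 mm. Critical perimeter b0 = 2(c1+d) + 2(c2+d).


b0 = 2*(368 + 228) + 2*(393 + 228) = 2434 mm
Vc = 0.33 * sqrt(35) * 2434 * 228 / 1000
= 1083.44 kN

1083.44


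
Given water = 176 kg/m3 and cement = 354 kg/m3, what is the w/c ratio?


w/c = water / cement
w/c = 176 / 354 = 0.497

0.497


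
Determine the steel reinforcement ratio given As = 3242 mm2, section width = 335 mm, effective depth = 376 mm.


rho = As / (b * d)
= 3242 / (335 * 376)
= 0.0257

0.0257


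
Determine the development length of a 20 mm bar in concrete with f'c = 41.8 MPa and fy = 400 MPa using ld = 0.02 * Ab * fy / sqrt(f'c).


Ab = pi * 20^2 / 4 = 314.159 mm2
ld = 0.02 * 314.159 * 400 / sqrt(41.8)
= 388.7 mm

388.7


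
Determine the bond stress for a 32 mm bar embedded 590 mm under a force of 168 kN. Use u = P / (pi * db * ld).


u = P / (pi * db * ld)
= 168 * 1000 / (pi * 32 * 590)
= 2.832 MPa

2.832


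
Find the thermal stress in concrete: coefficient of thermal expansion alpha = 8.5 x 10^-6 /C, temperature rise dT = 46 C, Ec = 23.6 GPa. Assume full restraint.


sigma = alpha * dT * Ec
= 8.5e-6 * 46 * 23.6 * 1000
= 9.228 MPa

9.228


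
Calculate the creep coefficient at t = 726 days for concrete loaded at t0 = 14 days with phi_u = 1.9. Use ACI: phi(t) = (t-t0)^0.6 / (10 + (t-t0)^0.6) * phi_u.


dt = 726 - 14 = 712
phi = 712^0.6 / (10 + 712^0.6) * 1.9
= 1.591

1.591


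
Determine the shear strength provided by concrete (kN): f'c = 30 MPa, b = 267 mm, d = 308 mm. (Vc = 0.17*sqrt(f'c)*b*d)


Vc = 0.17 * sqrt(30) * 267 * 308 / 1000
= 76.57 kN

76.57


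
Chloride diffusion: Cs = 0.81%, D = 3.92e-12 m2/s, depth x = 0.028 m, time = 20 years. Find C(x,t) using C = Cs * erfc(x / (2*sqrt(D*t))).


t_seconds = 20 * 365.25 * 24 * 3600 = 631152000.0 s
arg = 0.028 / (2 * sqrt(3.92e-12 * 631152000.0))
= 0.2815
erfc(0.2815) = 0.6906
C = 0.81 * 0.6906 = 0.5594%

0.5594


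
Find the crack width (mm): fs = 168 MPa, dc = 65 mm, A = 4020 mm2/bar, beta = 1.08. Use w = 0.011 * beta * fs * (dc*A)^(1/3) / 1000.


w = 0.011 * beta * fs * (dc * A)^(1/3) / 1000
= 0.011 * 1.08 * 168 * (65 * 4020)^(1/3) / 1000
= 0.128 mm

0.128


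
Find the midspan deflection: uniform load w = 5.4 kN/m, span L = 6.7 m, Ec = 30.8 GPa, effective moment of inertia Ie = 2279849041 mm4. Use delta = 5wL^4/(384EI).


Convert: L = 6.7 m = 6700 mm, Ec = 30.8 GPa = 30800 MPa
delta = 5 * 5.4 * 6700^4 / (384 * 30800 * 2279849041)
= 2.02 mm

2.02


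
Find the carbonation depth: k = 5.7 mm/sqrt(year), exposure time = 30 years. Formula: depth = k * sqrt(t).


depth = k * sqrt(t)
= 5.7 * sqrt(30)
= 31.22 mm

31.22


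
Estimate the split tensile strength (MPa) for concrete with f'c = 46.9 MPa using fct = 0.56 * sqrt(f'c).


fct = 0.56 * sqrt(46.9)
= 0.56 * 6.848
= 3.835 MPa

3.835


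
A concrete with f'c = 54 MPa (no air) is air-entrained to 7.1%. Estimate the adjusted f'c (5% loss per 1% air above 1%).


Strength loss = (7.1 - 1) * 5 = 30.5%
f'c = 54 * (1 - 30.5/100)
= 37.53 MPa

37.53


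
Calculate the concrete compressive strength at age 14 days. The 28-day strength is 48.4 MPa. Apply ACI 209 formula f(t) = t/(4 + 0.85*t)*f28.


f(14) = 14 / (4 + 0.85 * 14) * 48.4
= 14 / 15.9 * 48.4
= 42.62 MPa

42.62


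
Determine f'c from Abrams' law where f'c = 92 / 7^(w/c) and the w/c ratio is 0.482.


f'c = 92 / 7^0.482
= 92 / 2.555
= 36.01 MPa

36.01


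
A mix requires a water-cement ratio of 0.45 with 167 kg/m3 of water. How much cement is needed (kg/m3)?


Cement = water / (w/c)
= 167 / 0.45
= 371.1 kg/m3

371.1


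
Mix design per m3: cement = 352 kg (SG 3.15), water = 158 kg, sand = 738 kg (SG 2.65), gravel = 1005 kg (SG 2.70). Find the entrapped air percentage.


Vol cement = 352 / (3.15 * 1000) = 0.111746 m3
Vol water = 158 / 1000 = 0.158 m3
Vol sand = 738 / (2.65 * 1000) = 0.278491 m3
Vol gravel = 1005 / (2.70 * 1000) = 0.372222 m3
Total solid + water volume = 0.920459 m3
Air = (1 - 0.920459) * 100 = 7.95%

7.95


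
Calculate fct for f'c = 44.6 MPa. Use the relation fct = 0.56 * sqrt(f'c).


fct = 0.56 * sqrt(44.6)
= 0.56 * 6.678
= 3.74 MPa

3.74


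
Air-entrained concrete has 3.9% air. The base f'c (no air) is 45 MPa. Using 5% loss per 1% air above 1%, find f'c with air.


Strength loss = (3.9 - 1) * 5 = 14.5%
f'c = 45 * (1 - 14.5/100)
= 38.48 MPa

38.48


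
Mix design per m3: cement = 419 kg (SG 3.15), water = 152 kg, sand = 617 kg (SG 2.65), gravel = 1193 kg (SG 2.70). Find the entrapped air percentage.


Vol cement = 419 / (3.15 * 1000) = 0.133016 m3
Vol water = 152 / 1000 = 0.152 m3
Vol sand = 617 / (2.65 * 1000) = 0.23283 m3
Vol gravel = 1193 / (2.70 * 1000) = 0.441852 m3
Total solid + water volume = 0.959698 m3
Air = (1 - 0.959698) * 100 = 4.03%

4.03


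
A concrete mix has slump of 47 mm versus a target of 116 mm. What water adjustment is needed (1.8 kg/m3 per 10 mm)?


Difference = 116 - 47 = 69 mm
Water adjustment = 69 * 1.8 / 10 = 12.4 kg/m3

12.4


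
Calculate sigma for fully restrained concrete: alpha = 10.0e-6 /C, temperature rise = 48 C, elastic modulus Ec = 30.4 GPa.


sigma = alpha * dT * Ec
= 10.0e-6 * 48 * 30.4 * 1000
= 14.592 MPa

14.592


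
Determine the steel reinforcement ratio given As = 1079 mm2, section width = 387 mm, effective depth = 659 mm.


rho = As / (b * d)
= 1079 / (387 * 659)
= 0.0042

0.0042


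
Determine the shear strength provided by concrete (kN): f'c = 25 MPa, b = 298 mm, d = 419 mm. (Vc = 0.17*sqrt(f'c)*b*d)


Vc = 0.17 * sqrt(25) * 298 * 419 / 1000
= 106.13 kN

106.13


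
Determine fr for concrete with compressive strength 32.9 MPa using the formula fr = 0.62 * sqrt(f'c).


fr = 0.62 * sqrt(32.9)
= 3.556 MPa

3.556


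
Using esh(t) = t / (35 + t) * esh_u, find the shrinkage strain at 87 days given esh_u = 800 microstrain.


esh(87) = 87 / (35 + 87) * 800
= 87 / 122 * 800
= 570.5 microstrain

570.5


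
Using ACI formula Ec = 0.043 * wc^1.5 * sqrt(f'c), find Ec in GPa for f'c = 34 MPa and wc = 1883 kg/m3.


Ec = 0.043 * 1883^1.5 * sqrt(34) / 1000
= 20.49 GPa

20.49


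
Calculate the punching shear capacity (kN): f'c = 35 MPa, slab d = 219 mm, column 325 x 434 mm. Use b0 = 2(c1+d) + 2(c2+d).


b0 = 2*(325 + 219) + 2*(434 + 219) = 2394 mm
Vc = 0.33 * sqrt(35) * 2394 * 219 / 1000
= 1023.57 kN

1023.57


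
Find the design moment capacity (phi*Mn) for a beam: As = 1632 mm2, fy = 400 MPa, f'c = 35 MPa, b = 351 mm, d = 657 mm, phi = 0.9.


a = As * fy / (0.85 * f'c * b)
= 1632 * 400 / (0.85 * 35 * 351)
= 62.5153 mm
Mn = As * fy * (d - a/2) / 10^6
= 408.4846 kN-m
phi*Mn = 0.9 * 408.4846 = 367.64 kN-m

367.64


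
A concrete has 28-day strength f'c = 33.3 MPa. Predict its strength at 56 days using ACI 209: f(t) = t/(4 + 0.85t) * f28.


f(56) = 56 / (4 + 0.85 * 56) * 33.3
= 56 / 51.6 * 33.3
= 36.14 MPa

36.14


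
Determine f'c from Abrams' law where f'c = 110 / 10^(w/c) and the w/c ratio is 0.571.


f'c = 110 / 10^0.571
= 110 / 3.724
= 29.54 MPa

29.54


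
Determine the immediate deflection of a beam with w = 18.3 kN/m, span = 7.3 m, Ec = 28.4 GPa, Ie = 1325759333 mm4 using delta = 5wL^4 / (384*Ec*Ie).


Convert: L = 7.3 m = 7300 mm, Ec = 28.4 GPa = 28400 MPa
delta = 5 * 18.3 * 7300^4 / (384 * 28400 * 1325759333)
= 17.97 mm

17.97


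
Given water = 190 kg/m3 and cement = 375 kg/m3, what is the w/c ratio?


w/c = water / cement
w/c = 190 / 375 = 0.507

0.507


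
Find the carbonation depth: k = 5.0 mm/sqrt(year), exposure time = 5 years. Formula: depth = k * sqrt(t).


depth = k * sqrt(t)
= 5.0 * sqrt(5)
= 11.18 mm

11.18


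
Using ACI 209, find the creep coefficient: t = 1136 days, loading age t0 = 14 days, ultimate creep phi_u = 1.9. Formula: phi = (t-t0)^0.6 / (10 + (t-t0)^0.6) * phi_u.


dt = 1136 - 14 = 1122
phi = 1122^0.6 / (10 + 1122^0.6) * 1.9
= 1.655

1.655


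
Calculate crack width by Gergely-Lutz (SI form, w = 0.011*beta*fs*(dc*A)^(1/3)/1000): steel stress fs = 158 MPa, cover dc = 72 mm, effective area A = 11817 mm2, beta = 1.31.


w = 0.011 * beta * fs * (dc * A)^(1/3) / 1000
= 0.011 * 1.31 * 158 * (72 * 11817)^(1/3) / 1000
= 0.216 mm

0.216


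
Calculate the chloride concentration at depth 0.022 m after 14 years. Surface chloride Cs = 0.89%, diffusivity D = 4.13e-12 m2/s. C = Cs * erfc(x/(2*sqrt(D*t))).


t_seconds = 14 * 365.25 * 24 * 3600 = 441806400.0 s
arg = 0.022 / (2 * sqrt(4.13e-12 * 441806400.0))
= 0.2575
erfc(0.2575) = 0.7157
C = 0.89 * 0.7157 = 0.637%

0.637


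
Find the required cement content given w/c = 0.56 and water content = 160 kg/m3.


Cement = water / (w/c)
= 160 / 0.56
= 285.7 kg/m3

285.7


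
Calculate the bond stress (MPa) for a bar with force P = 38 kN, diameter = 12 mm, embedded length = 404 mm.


u = P / (pi * db * ld)
= 38 * 1000 / (pi * 12 * 404)
= 2.495 MPa

2.495


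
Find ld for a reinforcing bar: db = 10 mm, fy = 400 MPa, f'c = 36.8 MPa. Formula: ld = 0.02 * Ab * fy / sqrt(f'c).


Ab = pi * 10^2 / 4 = 78.54 mm2
ld = 0.02 * 78.54 * 400 / sqrt(36.8)
= 103.6 mm

103.6


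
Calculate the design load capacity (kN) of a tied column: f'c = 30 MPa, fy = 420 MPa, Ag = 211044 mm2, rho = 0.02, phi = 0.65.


Ast = rho * Ag = 0.02 * 211044 = 4220.88 mm2
phi*Pn = 0.65 * 0.80 * (0.85 * 30 * (211044 - 4220.88) + 420 * 4220.88) / 1000
= 3664.31 kN

3664.31


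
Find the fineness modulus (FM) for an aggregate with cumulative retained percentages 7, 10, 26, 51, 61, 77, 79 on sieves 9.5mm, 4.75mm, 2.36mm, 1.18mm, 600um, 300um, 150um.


FM = sum(cumulative % retained) / 100
= 311 / 100
= 3.11

3.11


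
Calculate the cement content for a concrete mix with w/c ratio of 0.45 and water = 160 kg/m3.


Cement = water / (w/c)
= 160 / 0.45
= 355.6 kg/m3

355.6


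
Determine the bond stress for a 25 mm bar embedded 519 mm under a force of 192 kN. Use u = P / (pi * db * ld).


u = P / (pi * db * ld)
= 192 * 1000 / (pi * 25 * 519)
= 4.71 MPa

4.71


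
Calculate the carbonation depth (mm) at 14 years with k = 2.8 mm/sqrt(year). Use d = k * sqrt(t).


depth = k * sqrt(t)
= 2.8 * sqrt(14)
= 10.48 mm

10.48


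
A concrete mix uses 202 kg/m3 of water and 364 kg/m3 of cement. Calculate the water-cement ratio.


w/c = water / cement
w/c = 202 / 364 = 0.555

0.555


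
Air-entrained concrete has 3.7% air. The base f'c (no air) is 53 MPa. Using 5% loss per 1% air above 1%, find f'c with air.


Strength loss = (3.7 - 1) * 5 = 13.5%
f'c = 53 * (1 - 13.5/100)
= 45.84 MPa

45.84


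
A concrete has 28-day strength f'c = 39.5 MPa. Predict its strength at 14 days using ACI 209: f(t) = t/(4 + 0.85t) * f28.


f(14) = 14 / (4 + 0.85 * 14) * 39.5
= 14 / 15.9 * 39.5
= 34.78 MPa

34.78


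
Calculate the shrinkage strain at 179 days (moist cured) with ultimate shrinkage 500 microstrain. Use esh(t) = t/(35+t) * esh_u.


esh(179) = 179 / (35 + 179) * 500
= 179 / 214 * 500
= 418.2 microstrain

418.2


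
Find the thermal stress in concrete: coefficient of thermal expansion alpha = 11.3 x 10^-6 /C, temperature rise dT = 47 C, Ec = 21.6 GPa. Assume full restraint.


sigma = alpha * dT * Ec
= 11.3e-6 * 47 * 21.6 * 1000
= 11.472 MPa

11.472


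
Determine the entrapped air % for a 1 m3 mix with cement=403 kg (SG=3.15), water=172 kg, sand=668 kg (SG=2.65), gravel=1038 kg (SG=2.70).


Vol cement = 403 / (3.15 * 1000) = 0.127937 m3
Vol water = 172 / 1000 = 0.172 m3
Vol sand = 668 / (2.65 * 1000) = 0.252075 m3
Vol gravel = 1038 / (2.70 * 1000) = 0.384444 m3
Total solid + water volume = 0.936456 m3
Air = (1 - 0.936456) * 100 = 6.35%

6.35


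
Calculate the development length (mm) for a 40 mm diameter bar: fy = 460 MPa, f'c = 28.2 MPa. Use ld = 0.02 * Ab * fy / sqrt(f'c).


Ab = pi * 40^2 / 4 = 1256.637 mm2
ld = 0.02 * 1256.637 * 460 / sqrt(28.2)
= 2177.1 mm

2177.1


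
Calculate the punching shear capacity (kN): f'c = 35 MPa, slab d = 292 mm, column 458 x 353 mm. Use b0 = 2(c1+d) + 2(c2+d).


b0 = 2*(458 + 292) + 2*(353 + 292) = 2790 mm
Vc = 0.33 * sqrt(35) * 2790 * 292 / 1000
= 1590.5 kN

1590.5


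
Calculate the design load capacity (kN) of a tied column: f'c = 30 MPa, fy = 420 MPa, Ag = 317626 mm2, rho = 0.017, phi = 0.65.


Ast = rho * Ag = 0.017 * 317626 = 5399.642 mm2
phi*Pn = 0.65 * 0.80 * (0.85 * 30 * (317626 - 5399.642) + 420 * 5399.642) / 1000
= 5319.4 kN

5319.4


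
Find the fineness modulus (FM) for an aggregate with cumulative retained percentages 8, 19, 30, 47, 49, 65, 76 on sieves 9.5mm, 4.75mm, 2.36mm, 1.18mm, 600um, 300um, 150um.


FM = sum(cumulative % retained) / 100
= 294 / 100
= 2.94

2.94


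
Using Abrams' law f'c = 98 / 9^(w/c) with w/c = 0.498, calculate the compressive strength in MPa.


f'c = 98 / 9^0.498
= 98 / 2.987
= 32.81 MPa

32.81


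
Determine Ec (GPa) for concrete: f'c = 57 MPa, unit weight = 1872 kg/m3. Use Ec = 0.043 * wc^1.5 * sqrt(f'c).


Ec = 0.043 * 1872^1.5 * sqrt(57) / 1000
= 26.29 GPa

26.29


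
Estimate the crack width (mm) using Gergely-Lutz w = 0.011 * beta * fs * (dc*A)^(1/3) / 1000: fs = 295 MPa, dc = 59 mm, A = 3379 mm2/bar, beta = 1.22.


w = 0.011 * beta * fs * (dc * A)^(1/3) / 1000
= 0.011 * 1.22 * 295 * (59 * 3379)^(1/3) / 1000
= 0.231 mm

0.231


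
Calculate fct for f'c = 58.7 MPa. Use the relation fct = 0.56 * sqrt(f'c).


fct = 0.56 * sqrt(58.7)
= 0.56 * 7.662
= 4.29 MPa

4.29


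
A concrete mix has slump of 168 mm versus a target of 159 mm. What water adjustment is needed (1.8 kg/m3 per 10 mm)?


Difference = 159 - 168 = -9 mm
Water adjustment = -9 * 1.8 / 10 = -1.6 kg/m3

-1.6


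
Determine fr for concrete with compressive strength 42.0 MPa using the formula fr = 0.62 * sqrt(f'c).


fr = 0.62 * sqrt(42.0)
= 4.018 MPa

4.018


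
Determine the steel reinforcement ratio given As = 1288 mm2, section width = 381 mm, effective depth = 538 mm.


rho = As / (b * d)
= 1288 / (381 * 538)
= 0.0063

0.0063


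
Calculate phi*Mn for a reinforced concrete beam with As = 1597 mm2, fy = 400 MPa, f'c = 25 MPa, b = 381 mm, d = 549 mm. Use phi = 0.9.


a = As * fy / (0.85 * f'c * b)
= 1597 * 400 / (0.85 * 25 * 381)
= 78.9007 mm
Mn = As * fy * (d - a/2) / 10^6
= 325.5003 kN-m
phi*Mn = 0.9 * 325.5003 = 292.95 kN-m

292.95


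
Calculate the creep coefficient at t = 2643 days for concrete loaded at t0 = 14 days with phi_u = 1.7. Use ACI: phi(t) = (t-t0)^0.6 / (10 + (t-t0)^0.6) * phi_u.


dt = 2643 - 14 = 2629
phi = 2629^0.6 / (10 + 2629^0.6) * 1.7
= 1.561

1.561


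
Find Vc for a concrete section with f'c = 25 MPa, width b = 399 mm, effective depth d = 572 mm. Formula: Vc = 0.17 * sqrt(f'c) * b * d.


Vc = 0.17 * sqrt(25) * 399 * 572 / 1000
= 193.99 kN

193.99


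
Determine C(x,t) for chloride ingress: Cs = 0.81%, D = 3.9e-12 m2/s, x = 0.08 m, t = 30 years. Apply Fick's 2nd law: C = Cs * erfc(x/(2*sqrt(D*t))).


t_seconds = 30 * 365.25 * 24 * 3600 = 946728000.0 s
arg = 0.08 / (2 * sqrt(3.9e-12 * 946728000.0))
= 0.6583
erfc(0.6583) = 0.3519
C = 0.81 * 0.3519 = 0.285%

0.285


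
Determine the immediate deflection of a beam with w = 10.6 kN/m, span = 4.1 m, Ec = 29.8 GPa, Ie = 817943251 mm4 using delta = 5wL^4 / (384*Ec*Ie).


Convert: L = 4.1 m = 4100 mm, Ec = 29.8 GPa = 29800 MPa
delta = 5 * 10.6 * 4100^4 / (384 * 29800 * 817943251)
= 1.6 mm

1.6


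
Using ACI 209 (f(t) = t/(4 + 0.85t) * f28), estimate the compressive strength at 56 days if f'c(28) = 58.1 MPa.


f(56) = 56 / (4 + 0.85 * 56) * 58.1
= 56 / 51.6 * 58.1
= 63.05 MPa

63.05


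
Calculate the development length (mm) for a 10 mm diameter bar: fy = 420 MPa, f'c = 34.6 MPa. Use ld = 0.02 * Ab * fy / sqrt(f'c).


Ab = pi * 10^2 / 4 = 78.54 mm2
ld = 0.02 * 78.54 * 420 / sqrt(34.6)
= 112.2 mm

112.2


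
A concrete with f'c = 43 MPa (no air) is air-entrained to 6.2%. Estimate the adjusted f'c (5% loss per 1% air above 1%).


Strength loss = (6.2 - 1) * 5 = 26.0%
f'c = 43 * (1 - 26.0/100)
= 31.82 MPa

31.82


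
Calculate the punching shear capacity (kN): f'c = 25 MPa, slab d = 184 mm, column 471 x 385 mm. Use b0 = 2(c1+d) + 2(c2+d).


b0 = 2*(471 + 184) + 2*(385 + 184) = 2448 mm
Vc = 0.33 * sqrt(25) * 2448 * 184 / 1000
= 743.21 kN

743.21


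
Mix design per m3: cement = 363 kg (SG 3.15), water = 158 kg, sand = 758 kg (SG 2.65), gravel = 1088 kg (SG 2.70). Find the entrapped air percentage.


Vol cement = 363 / (3.15 * 1000) = 0.115238 m3
Vol water = 158 / 1000 = 0.158 m3
Vol sand = 758 / (2.65 * 1000) = 0.286038 m3
Vol gravel = 1088 / (2.70 * 1000) = 0.402963 m3
Total solid + water volume = 0.962239 m3
Air = (1 - 0.962239) * 100 = 3.78%

3.78


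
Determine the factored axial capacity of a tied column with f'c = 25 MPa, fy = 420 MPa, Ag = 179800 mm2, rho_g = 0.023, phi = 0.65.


Ast = rho * Ag = 0.023 * 179800 = 4135.4 mm2
phi*Pn = 0.65 * 0.80 * (0.85 * 25 * (179800 - 4135.4) + 420 * 4135.4) / 1000
= 2844.27 kN

2844.27


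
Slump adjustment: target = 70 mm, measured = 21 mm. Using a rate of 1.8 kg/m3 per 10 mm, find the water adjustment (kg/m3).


Difference = 70 - 21 = 49 mm
Water adjustment = 49 * 1.8 / 10 = 8.8 kg/m3

8.8


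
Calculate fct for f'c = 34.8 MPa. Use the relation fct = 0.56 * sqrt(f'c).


fct = 0.56 * sqrt(34.8)
= 0.56 * 5.899
= 3.304 MPa

3.304


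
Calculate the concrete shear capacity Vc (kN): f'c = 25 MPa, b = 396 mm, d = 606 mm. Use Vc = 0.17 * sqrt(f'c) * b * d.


Vc = 0.17 * sqrt(25) * 396 * 606 / 1000
= 203.98 kN

203.98


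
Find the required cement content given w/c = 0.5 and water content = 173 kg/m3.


Cement = water / (w/c)
= 173 / 0.5
= 346.0 kg/m3

346.0


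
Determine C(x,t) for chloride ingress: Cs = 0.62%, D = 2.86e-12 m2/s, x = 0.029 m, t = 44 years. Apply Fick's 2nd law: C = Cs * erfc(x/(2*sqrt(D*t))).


t_seconds = 44 * 365.25 * 24 * 3600 = 1388534400.0 s
arg = 0.029 / (2 * sqrt(2.86e-12 * 1388534400.0))
= 0.2301
erfc(0.2301) = 0.7449
C = 0.62 * 0.7449 = 0.4618%

0.4618


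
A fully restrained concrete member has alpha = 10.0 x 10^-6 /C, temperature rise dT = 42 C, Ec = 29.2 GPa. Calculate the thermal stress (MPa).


sigma = alpha * dT * Ec
= 10.0e-6 * 42 * 29.2 * 1000
= 12.264 MPa

12.264


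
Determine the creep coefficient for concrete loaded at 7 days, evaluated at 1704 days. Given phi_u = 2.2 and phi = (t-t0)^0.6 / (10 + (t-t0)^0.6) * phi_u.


dt = 1704 - 7 = 1697
phi = 1697^0.6 / (10 + 1697^0.6) * 2.2
= 1.972

1.972


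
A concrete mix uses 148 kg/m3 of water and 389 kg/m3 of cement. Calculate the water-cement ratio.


w/c = water / cement
w/c = 148 / 389 = 0.38

0.38


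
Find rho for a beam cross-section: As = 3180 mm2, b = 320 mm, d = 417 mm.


rho = As / (b * d)
= 3180 / (320 * 417)
= 0.0238

0.0238


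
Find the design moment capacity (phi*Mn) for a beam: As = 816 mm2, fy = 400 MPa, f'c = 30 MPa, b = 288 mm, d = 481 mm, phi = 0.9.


a = As * fy / (0.85 * f'c * b)
= 816 * 400 / (0.85 * 30 * 288)
= 44.4444 mm
Mn = As * fy * (d - a/2) / 10^6
= 149.7451 kN-m
phi*Mn = 0.9 * 149.7451 = 134.77 kN-m

134.77


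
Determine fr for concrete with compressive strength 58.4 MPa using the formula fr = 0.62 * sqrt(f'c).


fr = 0.62 * sqrt(58.4)
= 4.738 MPa

4.738


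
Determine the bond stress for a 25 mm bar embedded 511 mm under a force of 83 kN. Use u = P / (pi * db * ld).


u = P / (pi * db * ld)
= 83 * 1000 / (pi * 25 * 511)
= 2.068 MPa

2.068


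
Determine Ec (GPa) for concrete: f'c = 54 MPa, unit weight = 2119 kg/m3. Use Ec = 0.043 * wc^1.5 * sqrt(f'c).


Ec = 0.043 * 2119^1.5 * sqrt(54) / 1000
= 30.82 GPa

30.82


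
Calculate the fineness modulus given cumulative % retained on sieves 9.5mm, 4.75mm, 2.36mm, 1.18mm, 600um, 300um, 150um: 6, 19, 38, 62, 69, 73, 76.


FM = sum(cumulative % retained) / 100
= 343 / 100
= 3.43

3.43


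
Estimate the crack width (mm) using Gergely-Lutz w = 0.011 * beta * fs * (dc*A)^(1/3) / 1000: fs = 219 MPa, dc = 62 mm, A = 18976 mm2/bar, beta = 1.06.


w = 0.011 * beta * fs * (dc * A)^(1/3) / 1000
= 0.011 * 1.06 * 219 * (62 * 18976)^(1/3) / 1000
= 0.27 mm

0.27


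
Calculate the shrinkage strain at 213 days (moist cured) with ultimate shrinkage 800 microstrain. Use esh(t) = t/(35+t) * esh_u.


esh(213) = 213 / (35 + 213) * 800
= 213 / 248 * 800
= 687.1 microstrain

687.1


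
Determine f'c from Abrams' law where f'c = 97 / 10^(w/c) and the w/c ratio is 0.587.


f'c = 97 / 10^0.587
= 97 / 3.864
= 25.11 MPa

25.11


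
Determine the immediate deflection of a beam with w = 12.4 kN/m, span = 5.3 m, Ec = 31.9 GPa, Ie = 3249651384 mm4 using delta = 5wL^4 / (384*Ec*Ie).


Convert: L = 5.3 m = 5300 mm, Ec = 31.9 GPa = 31900 MPa
delta = 5 * 12.4 * 5300^4 / (384 * 31900 * 3249651384)
= 1.23 mm

1.23


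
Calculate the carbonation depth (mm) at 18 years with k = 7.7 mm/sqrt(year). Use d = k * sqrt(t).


depth = k * sqrt(t)
= 7.7 * sqrt(18)
= 32.67 mm

32.67


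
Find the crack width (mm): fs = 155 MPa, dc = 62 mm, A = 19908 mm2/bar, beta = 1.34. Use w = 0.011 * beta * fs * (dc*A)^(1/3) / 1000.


w = 0.011 * beta * fs * (dc * A)^(1/3) / 1000
= 0.011 * 1.34 * 155 * (62 * 19908)^(1/3) / 1000
= 0.245 mm

0.245


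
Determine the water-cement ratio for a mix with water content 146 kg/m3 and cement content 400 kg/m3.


w/c = water / cement
w/c = 146 / 400 = 0.365

0.365


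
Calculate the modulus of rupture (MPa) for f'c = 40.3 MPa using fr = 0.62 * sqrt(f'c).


fr = 0.62 * sqrt(40.3)
= 3.936 MPa

3.936


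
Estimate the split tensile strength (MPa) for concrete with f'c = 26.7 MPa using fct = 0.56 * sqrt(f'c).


fct = 0.56 * sqrt(26.7)
= 0.56 * 5.167
= 2.894 MPa

2.894


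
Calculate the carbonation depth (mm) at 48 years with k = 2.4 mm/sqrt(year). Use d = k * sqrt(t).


depth = k * sqrt(t)
= 2.4 * sqrt(48)
= 16.63 mm

16.63


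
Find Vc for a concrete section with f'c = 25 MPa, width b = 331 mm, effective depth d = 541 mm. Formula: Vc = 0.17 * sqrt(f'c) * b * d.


Vc = 0.17 * sqrt(25) * 331 * 541 / 1000
= 152.21 kN

152.21


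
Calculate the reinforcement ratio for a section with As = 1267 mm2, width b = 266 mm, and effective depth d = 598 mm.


rho = As / (b * d)
= 1267 / (266 * 598)
= 0.008

0.008


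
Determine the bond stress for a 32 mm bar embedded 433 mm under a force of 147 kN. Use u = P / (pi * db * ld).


u = P / (pi * db * ld)
= 147 * 1000 / (pi * 32 * 433)
= 3.377 MPa

3.377


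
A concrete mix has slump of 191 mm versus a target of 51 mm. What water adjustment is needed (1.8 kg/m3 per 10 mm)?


Difference = 51 - 191 = -140 mm
Water adjustment = -140 * 1.8 / 10 = -25.2 kg/m3

-25.2


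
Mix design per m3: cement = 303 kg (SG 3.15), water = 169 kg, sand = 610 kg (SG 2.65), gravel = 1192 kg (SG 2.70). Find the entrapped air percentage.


Vol cement = 303 / (3.15 * 1000) = 0.09619 m3
Vol water = 169 / 1000 = 0.169 m3
Vol sand = 610 / (2.65 * 1000) = 0.230189 m3
Vol gravel = 1192 / (2.70 * 1000) = 0.441481 m3
Total solid + water volume = 0.936861 m3
Air = (1 - 0.936861) * 100 = 6.31%

6.31


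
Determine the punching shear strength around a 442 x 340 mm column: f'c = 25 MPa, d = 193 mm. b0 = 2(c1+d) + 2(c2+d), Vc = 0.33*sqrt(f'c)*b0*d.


b0 = 2*(442 + 193) + 2*(340 + 193) = 2336 mm
Vc = 0.33 * sqrt(25) * 2336 * 193 / 1000
= 743.9 kN

743.9


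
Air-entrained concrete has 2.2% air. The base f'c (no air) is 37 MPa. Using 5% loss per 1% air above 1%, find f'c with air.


Strength loss = (2.2 - 1) * 5 = 6.0%
f'c = 37 * (1 - 6.0/100)
= 34.78 MPa

34.78


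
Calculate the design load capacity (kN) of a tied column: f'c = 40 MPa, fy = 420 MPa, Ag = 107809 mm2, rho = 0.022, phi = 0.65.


Ast = rho * Ag = 0.022 * 107809 = 2371.798 mm2
phi*Pn = 0.65 * 0.80 * (0.85 * 40 * (107809 - 2371.798) + 420 * 2371.798) / 1000
= 2382.13 kN

2382.13


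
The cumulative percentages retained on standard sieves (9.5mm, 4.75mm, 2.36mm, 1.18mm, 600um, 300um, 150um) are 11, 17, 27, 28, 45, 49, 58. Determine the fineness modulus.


FM = sum(cumulative % retained) / 100
= 235 / 100
= 2.35

2.35


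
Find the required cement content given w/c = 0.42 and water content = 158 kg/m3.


Cement = water / (w/c)
= 158 / 0.42
= 376.2 kg/m3

376.2


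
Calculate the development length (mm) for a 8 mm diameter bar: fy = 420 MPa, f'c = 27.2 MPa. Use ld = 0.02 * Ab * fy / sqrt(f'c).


Ab = pi * 8^2 / 4 = 50.265 mm2
ld = 0.02 * 50.265 * 420 / sqrt(27.2)
= 81.0 mm

81.0


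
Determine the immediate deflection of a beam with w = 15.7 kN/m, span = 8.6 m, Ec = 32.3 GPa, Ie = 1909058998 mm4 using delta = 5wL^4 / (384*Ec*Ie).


Convert: L = 8.6 m = 8600 mm, Ec = 32.3 GPa = 32300 MPa
delta = 5 * 15.7 * 8600^4 / (384 * 32300 * 1909058998)
= 18.13 mm

18.13


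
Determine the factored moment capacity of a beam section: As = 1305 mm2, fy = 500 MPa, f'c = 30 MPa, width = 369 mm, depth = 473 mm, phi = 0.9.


a = As * fy / (0.85 * f'c * b)
= 1305 * 500 / (0.85 * 30 * 369)
= 69.3448 mm
Mn = As * fy * (d - a/2) / 10^6
= 286.0088 kN-m
phi*Mn = 0.9 * 286.0088 = 257.41 kN-m

257.41


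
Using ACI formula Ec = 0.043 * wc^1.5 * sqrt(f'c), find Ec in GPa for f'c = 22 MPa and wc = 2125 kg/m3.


Ec = 0.043 * 2125^1.5 * sqrt(22) / 1000
= 19.76 GPa

19.76


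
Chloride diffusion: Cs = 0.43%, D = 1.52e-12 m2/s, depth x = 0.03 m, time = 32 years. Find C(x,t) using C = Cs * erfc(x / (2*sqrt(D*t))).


t_seconds = 32 * 365.25 * 24 * 3600 = 1009843200.0 s
arg = 0.03 / (2 * sqrt(1.52e-12 * 1009843200.0))
= 0.3829
erfc(0.3829) = 0.5882
C = 0.43 * 0.5882 = 0.2529%

0.2529


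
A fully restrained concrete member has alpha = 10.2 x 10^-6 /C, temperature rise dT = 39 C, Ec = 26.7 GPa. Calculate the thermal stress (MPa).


sigma = alpha * dT * Ec
= 10.2e-6 * 39 * 26.7 * 1000
= 10.621 MPa

10.621


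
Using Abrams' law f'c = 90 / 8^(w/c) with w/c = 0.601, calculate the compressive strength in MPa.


f'c = 90 / 8^0.601
= 90 / 3.489
= 25.79 MPa

25.79


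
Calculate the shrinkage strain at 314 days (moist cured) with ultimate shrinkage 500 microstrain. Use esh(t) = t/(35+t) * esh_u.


esh(314) = 314 / (35 + 314) * 500
= 314 / 349 * 500
= 449.9 microstrain

449.9


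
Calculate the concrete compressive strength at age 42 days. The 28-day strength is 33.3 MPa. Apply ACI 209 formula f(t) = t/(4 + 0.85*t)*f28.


f(42) = 42 / (4 + 0.85 * 42) * 33.3
= 42 / 39.7 * 33.3
= 35.23 MPa

35.23


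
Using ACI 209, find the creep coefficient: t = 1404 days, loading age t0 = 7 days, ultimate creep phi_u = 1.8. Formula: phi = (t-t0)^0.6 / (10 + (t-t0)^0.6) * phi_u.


dt = 1404 - 7 = 1397
phi = 1397^0.6 / (10 + 1397^0.6) * 1.8
= 1.593

1.593


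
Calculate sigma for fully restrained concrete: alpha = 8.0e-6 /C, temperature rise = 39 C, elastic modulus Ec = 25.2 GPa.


sigma = alpha * dT * Ec
= 8.0e-6 * 39 * 25.2 * 1000
= 7.862 MPa

7.862


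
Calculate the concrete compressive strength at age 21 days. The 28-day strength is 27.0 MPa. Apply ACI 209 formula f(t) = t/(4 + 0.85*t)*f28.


f(21) = 21 / (4 + 0.85 * 21) * 27.0
= 21 / 21.85 * 27.0
= 25.95 MPa

25.95


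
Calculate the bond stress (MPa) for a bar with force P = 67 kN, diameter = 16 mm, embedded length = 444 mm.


u = P / (pi * db * ld)
= 67 * 1000 / (pi * 16 * 444)
= 3.002 MPa

3.002


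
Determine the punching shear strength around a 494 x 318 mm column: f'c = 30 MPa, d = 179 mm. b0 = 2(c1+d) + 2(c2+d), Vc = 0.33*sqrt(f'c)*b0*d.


b0 = 2*(494 + 179) + 2*(318 + 179) = 2340 mm
Vc = 0.33 * sqrt(30) * 2340 * 179 / 1000
= 757.08 kN

757.08


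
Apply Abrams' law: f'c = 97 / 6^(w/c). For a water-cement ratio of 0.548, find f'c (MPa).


f'c = 97 / 6^0.548
= 97 / 2.669
= 36.34 MPa

36.34


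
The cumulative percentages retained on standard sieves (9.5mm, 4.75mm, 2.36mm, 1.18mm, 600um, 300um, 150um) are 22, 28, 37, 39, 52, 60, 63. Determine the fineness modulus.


FM = sum(cumulative % retained) / 100
= 301 / 100
= 3.01

3.01


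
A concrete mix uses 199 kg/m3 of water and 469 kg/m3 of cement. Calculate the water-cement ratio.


w/c = water / cement
w/c = 199 / 469 = 0.424

0.424


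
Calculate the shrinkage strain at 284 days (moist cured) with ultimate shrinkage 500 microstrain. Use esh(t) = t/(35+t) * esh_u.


esh(284) = 284 / (35 + 284) * 500
= 284 / 319 * 500
= 445.1 microstrain

445.1


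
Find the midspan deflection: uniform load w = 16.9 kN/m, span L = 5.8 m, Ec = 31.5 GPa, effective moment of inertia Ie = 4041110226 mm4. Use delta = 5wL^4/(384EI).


Convert: L = 5.8 m = 5800 mm, Ec = 31.5 GPa = 31500 MPa
delta = 5 * 16.9 * 5800^4 / (384 * 31500 * 4041110226)
= 1.96 mm

1.96


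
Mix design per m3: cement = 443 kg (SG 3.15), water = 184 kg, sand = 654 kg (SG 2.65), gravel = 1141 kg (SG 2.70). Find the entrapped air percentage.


Vol cement = 443 / (3.15 * 1000) = 0.140635 m3
Vol water = 184 / 1000 = 0.184 m3
Vol sand = 654 / (2.65 * 1000) = 0.246792 m3
Vol gravel = 1141 / (2.70 * 1000) = 0.422593 m3
Total solid + water volume = 0.99402 m3
Air = (1 - 0.99402) * 100 = 0.6%

0.6


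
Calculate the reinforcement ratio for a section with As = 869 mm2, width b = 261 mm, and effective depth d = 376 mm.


rho = As / (b * d)
= 869 / (261 * 376)
= 0.0089

0.0089


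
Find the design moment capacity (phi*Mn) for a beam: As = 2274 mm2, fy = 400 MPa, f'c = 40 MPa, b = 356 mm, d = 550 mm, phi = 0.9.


a = As * fy / (0.85 * f'c * b)
= 2274 * 400 / (0.85 * 40 * 356)
= 75.1487 mm
Mn = As * fy * (d - a/2) / 10^6
= 466.1024 kN-m
phi*Mn = 0.9 * 466.1024 = 419.49 kN-m

419.49


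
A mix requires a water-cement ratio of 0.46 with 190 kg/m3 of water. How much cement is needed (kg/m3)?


Cement = water / (w/c)
= 190 / 0.46
= 413.0 kg/m3

413.0


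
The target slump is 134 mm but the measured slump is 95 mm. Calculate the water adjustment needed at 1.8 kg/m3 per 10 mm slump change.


Difference = 134 - 95 = 39 mm
Water adjustment = 39 * 1.8 / 10 = 7.0 kg/m3

7.0


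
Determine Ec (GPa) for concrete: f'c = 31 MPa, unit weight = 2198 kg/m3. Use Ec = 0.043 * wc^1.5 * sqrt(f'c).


Ec = 0.043 * 2198^1.5 * sqrt(31) / 1000
= 24.67 GPa

24.67


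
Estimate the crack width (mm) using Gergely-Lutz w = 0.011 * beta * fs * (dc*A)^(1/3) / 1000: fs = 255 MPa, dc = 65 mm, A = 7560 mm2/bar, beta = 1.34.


w = 0.011 * beta * fs * (dc * A)^(1/3) / 1000
= 0.011 * 1.34 * 255 * (65 * 7560)^(1/3) / 1000
= 0.297 mm

0.297


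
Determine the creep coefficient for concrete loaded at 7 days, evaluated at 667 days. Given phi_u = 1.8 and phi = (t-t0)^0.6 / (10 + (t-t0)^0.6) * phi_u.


dt = 667 - 7 = 660
phi = 660^0.6 / (10 + 660^0.6) * 1.8
= 1.496

1.496


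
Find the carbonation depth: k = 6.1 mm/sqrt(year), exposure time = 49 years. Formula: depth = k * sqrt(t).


depth = k * sqrt(t)
= 6.1 * sqrt(49)
= 42.7 mm

42.7


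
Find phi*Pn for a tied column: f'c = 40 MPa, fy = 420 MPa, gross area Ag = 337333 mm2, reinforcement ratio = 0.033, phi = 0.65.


Ast = rho * Ag = 0.033 * 337333 = 11131.989 mm2
phi*Pn = 0.65 * 0.80 * (0.85 * 40 * (337333 - 11131.989) + 420 * 11131.989) / 1000
= 8198.46 kN

8198.46


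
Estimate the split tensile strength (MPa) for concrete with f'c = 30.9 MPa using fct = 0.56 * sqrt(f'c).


fct = 0.56 * sqrt(30.9)
= 0.56 * 5.559
= 3.113 MPa

3.113
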